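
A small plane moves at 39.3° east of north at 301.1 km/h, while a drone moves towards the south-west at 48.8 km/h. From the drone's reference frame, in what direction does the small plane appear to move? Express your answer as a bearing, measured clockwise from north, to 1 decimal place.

040.1°

Taking east as x and north as y: small plane velocity = (190.711, 233.003) km/h; drone velocity = (-34.507, -34.507) km/h.
Velocity of small plane relative to drone = (190.711, 233.003) − (-34.507, -34.507) = (225.218, 267.510) km/h.
Bearing = atan2(225.22, 267.51) = 40.09° clockwise from north.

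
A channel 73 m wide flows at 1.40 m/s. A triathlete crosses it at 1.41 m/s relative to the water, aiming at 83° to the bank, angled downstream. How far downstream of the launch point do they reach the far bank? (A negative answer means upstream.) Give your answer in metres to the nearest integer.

Perpendicular speed = 1.399 m/s; crossing time = 73 / 1.399 = 52.162 s.
Net downstream speed = 1.572 m/s.
Drift = 1.572 × 52.162 = 81.990 m (downstream).

82 m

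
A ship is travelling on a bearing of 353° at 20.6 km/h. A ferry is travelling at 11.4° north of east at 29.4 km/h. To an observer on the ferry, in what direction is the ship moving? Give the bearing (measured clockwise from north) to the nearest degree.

Taking east as x and north as y: ship velocity = (-2.511, 20.446) km/h; ferry velocity = (28.820, 5.811) km/h.
Velocity of ship relative to ferry = (-2.511, 20.446) − (28.820, 5.811) = (-31.330, 14.635) km/h.
Bearing = atan2(-31.33, 14.64) = 295.04° clockwise from north.

295°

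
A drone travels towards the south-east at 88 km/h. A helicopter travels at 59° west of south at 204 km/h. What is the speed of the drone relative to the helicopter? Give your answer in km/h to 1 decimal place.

Taking east as x and north as y: drone velocity = (62.225, -62.225) km/h; helicopter velocity = (-174.862, -105.068) km/h.
Velocity of drone relative to helicopter = (62.225, -62.225) − (-174.862, -105.068) = (237.088, 42.842) km/h.
Magnitude = |(237.088, 42.842)| = 240.927 km/h.

240.9 km/h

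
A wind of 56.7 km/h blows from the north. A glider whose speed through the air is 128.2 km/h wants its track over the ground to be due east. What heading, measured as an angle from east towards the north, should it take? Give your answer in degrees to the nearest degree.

26°

The wind pushes perpendicular to the desired track; the heading must have a component into the wind equal to 56.7 km/h: 128.2 sin θ = 56.7.
sin θ = 0.4423, so θ = 26.249°.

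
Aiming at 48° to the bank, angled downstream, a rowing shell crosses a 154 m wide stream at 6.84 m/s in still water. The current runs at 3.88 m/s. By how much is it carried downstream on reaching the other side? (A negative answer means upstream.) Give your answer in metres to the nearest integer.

256 m

Perpendicular speed = 5.083 m/s; crossing time = 154 / 5.083 = 30.296 s.
Net downstream speed = 8.457 m/s.
Drift = 8.457 × 30.296 = 256.212 m (downstream).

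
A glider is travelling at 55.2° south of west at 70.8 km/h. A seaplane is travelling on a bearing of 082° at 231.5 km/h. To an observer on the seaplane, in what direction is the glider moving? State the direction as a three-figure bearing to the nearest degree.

Taking east as x and north as y: glider velocity = (-40.407, -58.137) km/h; seaplane velocity = (229.247, 32.219) km/h.
Velocity of glider relative to seaplane = (-40.407, -58.137) − (229.247, 32.219) = (-269.654, -90.356) km/h.
Bearing = atan2(-269.65, -90.36) = 251.47° clockwise from north.

251°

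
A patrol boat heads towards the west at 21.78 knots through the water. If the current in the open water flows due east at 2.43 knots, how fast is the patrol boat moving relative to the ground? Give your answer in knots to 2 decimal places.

19.35 knots

Taking east as x and north as y: velocity relative to the water = (-21.780, 0.000) knots; the water relative to ground = (2.430, 0.000) knots.
Velocity relative to ground = (-21.780, 0.000) + (2.430, 0.000) = (-19.350, 0.000) knots.
Speed = |(-19.350, 0.000)| = 19.350 knots.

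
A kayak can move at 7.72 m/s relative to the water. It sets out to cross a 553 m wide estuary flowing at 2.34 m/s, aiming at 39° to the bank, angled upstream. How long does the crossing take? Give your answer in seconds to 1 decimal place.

113.8 s

The component of the kayak's velocity perpendicular to the bank is 7.72 × sin 39° = 4.858 m/s.
The flow acts along the bank and has no component across it.
Time = 553 / 4.858 = 113.825 s.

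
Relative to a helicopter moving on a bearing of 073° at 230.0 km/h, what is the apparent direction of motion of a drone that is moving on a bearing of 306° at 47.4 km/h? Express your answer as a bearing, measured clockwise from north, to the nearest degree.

Taking east as x and north as y: drone velocity = (-38.347, 27.861) km/h; helicopter velocity = (219.950, 67.245) km/h.
Velocity of drone relative to helicopter = (-38.347, 27.861) − (219.950, 67.245) = (-258.297, -39.384) km/h.
Bearing = atan2(-258.30, -39.38) = 261.33° clockwise from north.

261°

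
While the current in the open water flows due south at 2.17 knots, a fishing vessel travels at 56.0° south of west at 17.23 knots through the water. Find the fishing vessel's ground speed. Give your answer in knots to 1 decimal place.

Taking east as x and north as y: velocity relative to the water = (-9.635, -14.284) knots; the water relative to ground = (0.000, -2.170) knots.
Velocity relative to ground = (-9.635, -14.284) + (0.000, -2.170) = (-9.635, -16.454) knots.
Speed = |(-9.635, -16.454)| = 19.068 knots.

19.1 knots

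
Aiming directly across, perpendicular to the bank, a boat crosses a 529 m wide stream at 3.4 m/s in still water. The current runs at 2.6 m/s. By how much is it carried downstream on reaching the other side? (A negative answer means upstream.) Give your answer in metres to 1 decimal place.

Perpendicular speed = 3.400 m/s; crossing time = 529 / 3.400 = 155.588 s.
Net downstream speed = 2.600 m/s.
Drift = 2.600 × 155.588 = 404.529 m (downstream).

404.5 m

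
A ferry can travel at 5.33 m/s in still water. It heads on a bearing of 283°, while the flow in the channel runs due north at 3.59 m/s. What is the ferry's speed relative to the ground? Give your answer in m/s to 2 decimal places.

Taking east as x and north as y: velocity relative to the water = (-5.193, 1.199) m/s; the water relative to ground = (0.000, 3.590) m/s.
Velocity relative to ground = (-5.193, 1.199) + (0.000, 3.590) = (-5.193, 4.789) m/s.
Speed = |(-5.193, 4.789)| = 7.064 m/s.

7.06 m/s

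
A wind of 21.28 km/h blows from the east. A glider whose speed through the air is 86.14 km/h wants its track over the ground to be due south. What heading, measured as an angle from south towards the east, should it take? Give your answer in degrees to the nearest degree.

14°

The wind pushes perpendicular to the desired track; the heading must have a component into the wind equal to 21.28 km/h: 86.14 sin θ = 21.28.
sin θ = 0.2470, so θ = 14.302°.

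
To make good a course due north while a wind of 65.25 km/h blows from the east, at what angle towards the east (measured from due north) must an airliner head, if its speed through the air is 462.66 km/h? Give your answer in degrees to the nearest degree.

The wind pushes perpendicular to the desired track; the heading must have a component into the wind equal to 65.25 km/h: 462.66 sin θ = 65.25.
sin θ = 0.1410, so θ = 8.108°.

8°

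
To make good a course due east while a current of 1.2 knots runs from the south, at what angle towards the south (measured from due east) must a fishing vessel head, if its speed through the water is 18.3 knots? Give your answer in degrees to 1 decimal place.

3.8°

The current pushes perpendicular to the desired track; the heading must have a component into the current equal to 1.2 knots: 18.3 sin θ = 1.2.
sin θ = 0.0656, so θ = 3.760°.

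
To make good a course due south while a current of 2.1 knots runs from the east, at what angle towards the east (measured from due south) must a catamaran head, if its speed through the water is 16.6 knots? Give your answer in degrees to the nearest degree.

7°

The current pushes perpendicular to the desired track; the heading must have a component into the current equal to 2.1 knots: 16.6 sin θ = 2.1.
sin θ = 0.1265, so θ = 7.268°.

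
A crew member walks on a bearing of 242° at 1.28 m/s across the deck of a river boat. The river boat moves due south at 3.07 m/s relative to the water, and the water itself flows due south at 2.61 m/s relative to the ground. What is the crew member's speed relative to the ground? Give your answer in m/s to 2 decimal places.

In east/north components (m/s): crew member relative to river boat = (-1.130, -0.601); river boat relative to water = (0.000, -3.070); water relative to ground = (0.000, -2.610).
Sum = (-1.130, -6.281) m/s.
Speed = |(-1.130, -6.281)| = 6.382 m/s.

6.38 m/s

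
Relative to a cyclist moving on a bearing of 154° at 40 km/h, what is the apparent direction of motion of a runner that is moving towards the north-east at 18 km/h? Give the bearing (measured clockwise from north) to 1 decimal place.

Taking east as x and north as y: runner velocity = (12.728, 12.728) km/h; cyclist velocity = (17.535, -35.952) km/h.
Velocity of runner relative to cyclist = (12.728, 12.728) − (17.535, -35.952) = (-4.807, 48.680) km/h.
Bearing = atan2(-4.81, 48.68) = 354.36° clockwise from north.

354.4°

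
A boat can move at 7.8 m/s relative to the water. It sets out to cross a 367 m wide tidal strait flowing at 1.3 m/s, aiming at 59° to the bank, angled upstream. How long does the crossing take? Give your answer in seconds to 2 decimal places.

The component of the boat's velocity perpendicular to the bank is 7.8 × sin 59° = 6.686 m/s.
The current is parallel to the bank, so it does not affect the crossing time.
Time = 367 / 6.686 = 54.892 s.

54.89 s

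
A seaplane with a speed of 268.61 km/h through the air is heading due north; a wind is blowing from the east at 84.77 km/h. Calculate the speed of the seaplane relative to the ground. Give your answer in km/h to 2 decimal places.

Taking east as x and north as y: velocity relative to the air = (0.000, 268.610) km/h; the air relative to ground = (-84.770, 0.000) km/h.
Velocity relative to ground = (0.000, 268.610) + (-84.770, 0.000) = (-84.770, 268.610) km/h.
Speed = |(-84.770, 268.610)| = 281.669 km/h.

281.67 km/h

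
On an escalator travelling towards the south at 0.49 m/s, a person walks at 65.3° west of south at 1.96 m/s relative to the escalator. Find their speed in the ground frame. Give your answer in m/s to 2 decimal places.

Taking east as x and north as y: escalator velocity = (0.000, -0.490) m/s; person velocity relative to escalator = (-1.781, -0.819) m/s.
Velocity relative to ground = (0.000, -0.490) + (-1.781, -0.819) = (-1.781, -1.309) m/s.
Speed = |(-1.781, -1.309)| = 2.210 m/s.

2.21 m/s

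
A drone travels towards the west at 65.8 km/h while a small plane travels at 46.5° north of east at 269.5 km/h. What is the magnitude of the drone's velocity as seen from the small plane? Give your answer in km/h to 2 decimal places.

Taking east as x and north as y: drone velocity = (-65.800, 0.000) km/h; small plane velocity = (185.512, 195.488) km/h.
Velocity of drone relative to small plane = (-65.800, 0.000) − (185.512, 195.488) = (-251.312, -195.488) km/h.
Magnitude = |(-251.312, -195.488)| = 318.392 km/h.

318.39 km/h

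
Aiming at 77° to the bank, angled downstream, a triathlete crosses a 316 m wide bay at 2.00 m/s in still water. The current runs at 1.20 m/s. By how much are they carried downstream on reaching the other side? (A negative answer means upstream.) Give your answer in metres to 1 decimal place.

267.5 m

Perpendicular speed = 1.949 m/s; crossing time = 316 / 1.949 = 162.156 s.
Net downstream speed = 1.650 m/s.
Drift = 1.650 × 162.156 = 267.542 m (downstream).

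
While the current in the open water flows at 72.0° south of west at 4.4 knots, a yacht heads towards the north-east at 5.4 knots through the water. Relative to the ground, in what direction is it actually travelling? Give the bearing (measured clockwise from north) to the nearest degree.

098°

Taking east as x and north as y: velocity relative to the water = (3.818, 3.818) knots; the water relative to ground = (-1.360, -4.185) knots.
Velocity relative to ground = (3.818, 3.818) + (-1.360, -4.185) = (2.459, -0.366) knots.
Bearing = atan2(2.46, -0.37) = 98.47° clockwise from north.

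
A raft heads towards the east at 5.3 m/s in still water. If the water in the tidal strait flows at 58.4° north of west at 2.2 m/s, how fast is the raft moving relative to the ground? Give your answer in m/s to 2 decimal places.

4.55 m/s

Taking east as x and north as y: velocity relative to the water = (5.300, 0.000) m/s; the water relative to ground = (-1.153, 1.874) m/s.
Velocity relative to ground = (5.300, 0.000) + (-1.153, 1.874) = (4.147, 1.874) m/s.
Speed = |(4.147, 1.874)| = 4.551 m/s.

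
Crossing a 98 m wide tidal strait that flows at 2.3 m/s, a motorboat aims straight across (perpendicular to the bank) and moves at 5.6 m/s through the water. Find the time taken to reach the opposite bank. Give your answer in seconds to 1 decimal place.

The component of the motorboat's velocity perpendicular to the bank is 5.6 m/s.
Only the cross-stream component determines the crossing time; the current contributes nothing perpendicular to the bank.
Time = 98 / 5.600 = 17.500 s.

17.5 s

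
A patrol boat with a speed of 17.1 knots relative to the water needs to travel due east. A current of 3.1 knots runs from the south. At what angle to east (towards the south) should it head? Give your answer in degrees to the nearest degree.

The current pushes perpendicular to the desired track; the heading must have a component into the current equal to 3.1 knots: 17.1 sin θ = 3.1.
sin θ = 0.1813, so θ = 10.445°.

10°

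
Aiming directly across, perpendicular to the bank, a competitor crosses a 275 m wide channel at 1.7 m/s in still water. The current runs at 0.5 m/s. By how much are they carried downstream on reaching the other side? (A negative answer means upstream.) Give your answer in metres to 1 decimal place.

80.9 m

Perpendicular speed = 1.700 m/s; crossing time = 275 / 1.700 = 161.765 s.
Net downstream speed = 0.500 m/s.
Drift = 0.500 × 161.765 = 80.882 m (downstream).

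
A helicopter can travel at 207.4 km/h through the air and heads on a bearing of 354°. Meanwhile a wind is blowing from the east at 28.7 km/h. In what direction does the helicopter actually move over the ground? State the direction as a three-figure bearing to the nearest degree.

346°

Taking east as x and north as y: velocity relative to the air = (-21.679, 206.264) km/h; the air relative to ground = (-28.700, 0.000) km/h.
Velocity relative to ground = (-21.679, 206.264) + (-28.700, 0.000) = (-50.379, 206.264) km/h.
Bearing = atan2(-50.38, 206.26) = 346.27° clockwise from north.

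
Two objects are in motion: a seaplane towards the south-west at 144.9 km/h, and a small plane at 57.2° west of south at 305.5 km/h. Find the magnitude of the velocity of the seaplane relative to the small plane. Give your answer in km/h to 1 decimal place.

166.7 km/h

Taking east as x and north as y: seaplane velocity = (-102.460, -102.460) km/h; small plane velocity = (-256.793, -165.492) km/h.
Velocity of seaplane relative to small plane = (-102.460, -102.460) − (-256.793, -165.492) = (154.333, 63.032) km/h.
Magnitude = |(154.333, 63.032)| = 166.709 km/h.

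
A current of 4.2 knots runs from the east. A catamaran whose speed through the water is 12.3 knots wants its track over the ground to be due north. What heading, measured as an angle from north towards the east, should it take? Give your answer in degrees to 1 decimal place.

20.0°

The current pushes perpendicular to the desired track; the heading must have a component into the current equal to 4.2 knots: 12.3 sin θ = 4.2.
sin θ = 0.3415, so θ = 19.966°.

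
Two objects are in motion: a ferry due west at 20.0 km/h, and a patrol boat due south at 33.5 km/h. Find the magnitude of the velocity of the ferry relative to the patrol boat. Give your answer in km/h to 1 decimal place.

39.0 km/h

Taking east as x and north as y: ferry velocity = (-20.000, 0.000) km/h; patrol boat velocity = (0.000, -33.500) km/h.
Velocity of ferry relative to patrol boat = (-20.000, 0.000) − (0.000, -33.500) = (-20.000, 33.500) km/h.
Magnitude = |(-20.000, 33.500)| = 39.016 km/h.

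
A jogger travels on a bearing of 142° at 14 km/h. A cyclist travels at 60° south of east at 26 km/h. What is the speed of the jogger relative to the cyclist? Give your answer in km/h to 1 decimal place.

Taking east as x and north as y: jogger velocity = (8.619, -11.032) km/h; cyclist velocity = (13.000, -22.517) km/h.
Velocity of jogger relative to cyclist = (8.619, -11.032) − (13.000, -22.517) = (-4.381, 11.485) km/h.
Magnitude = |(-4.381, 11.485)| = 12.292 km/h.

12.3 km/h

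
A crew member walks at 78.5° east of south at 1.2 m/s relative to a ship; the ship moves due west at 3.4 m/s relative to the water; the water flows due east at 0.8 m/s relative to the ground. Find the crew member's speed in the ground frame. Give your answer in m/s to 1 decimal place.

In east/north components (m/s): crew member relative to ship = (1.176, -0.239); ship relative to water = (-3.400, 0.000); water relative to ground = (0.800, 0.000).
Sum = (-1.424, -0.239) m/s.
Speed = |(-1.424, -0.239)| = 1.444 m/s.

1.4 m/s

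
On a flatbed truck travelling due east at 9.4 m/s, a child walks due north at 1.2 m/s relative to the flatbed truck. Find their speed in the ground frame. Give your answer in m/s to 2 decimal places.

Taking east as x and north as y: flatbed truck velocity = (9.400, 0.000) m/s; child velocity relative to flatbed truck = (0.000, 1.200) m/s.
Velocity relative to ground = (9.400, 0.000) + (0.000, 1.200) = (9.400, 1.200) m/s.
Speed = |(9.400, 1.200)| = 9.476 m/s.

9.48 m/s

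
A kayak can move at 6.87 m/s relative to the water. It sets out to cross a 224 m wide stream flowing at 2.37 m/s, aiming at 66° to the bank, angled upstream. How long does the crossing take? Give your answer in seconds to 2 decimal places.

35.69 s

The component of the kayak's velocity perpendicular to the bank is 6.87 × sin 66° = 6.276 m/s.
The current is parallel to the bank, so it does not affect the crossing time.
Time = 224 / 6.276 = 35.691 s.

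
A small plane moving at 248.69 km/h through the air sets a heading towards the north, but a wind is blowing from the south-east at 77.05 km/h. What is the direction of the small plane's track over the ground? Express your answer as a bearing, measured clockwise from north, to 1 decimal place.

Taking east as x and north as y: velocity relative to the air = (0.000, 248.690) km/h; the air relative to ground = (-54.483, 54.483) km/h.
Velocity relative to ground = (0.000, 248.690) + (-54.483, 54.483) = (-54.483, 303.173) km/h.
Bearing = atan2(-54.48, 303.17) = 349.81° clockwise from north.

349.8°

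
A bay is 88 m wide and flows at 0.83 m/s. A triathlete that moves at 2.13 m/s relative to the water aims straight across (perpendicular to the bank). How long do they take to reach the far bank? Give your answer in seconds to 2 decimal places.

41.31 s

The component of the triathlete's velocity perpendicular to the bank is 2.13 m/s.
The flow acts along the bank and has no component across it.
Time = 88 / 2.130 = 41.315 s.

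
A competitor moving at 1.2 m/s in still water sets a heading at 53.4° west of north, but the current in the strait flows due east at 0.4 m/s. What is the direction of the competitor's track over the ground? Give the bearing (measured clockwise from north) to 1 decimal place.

Taking east as x and north as y: velocity relative to the water = (-0.963, 0.715) m/s; the water relative to ground = (0.400, 0.000) m/s.
Velocity relative to ground = (-0.963, 0.715) + (0.400, 0.000) = (-0.563, 0.715) m/s.
Bearing = atan2(-0.56, 0.72) = 321.78° clockwise from north.

321.8°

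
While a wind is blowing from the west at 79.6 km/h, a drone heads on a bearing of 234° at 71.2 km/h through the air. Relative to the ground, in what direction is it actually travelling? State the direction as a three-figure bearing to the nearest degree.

Taking east as x and north as y: velocity relative to the air = (-57.602, -41.850) km/h; the air relative to ground = (79.600, 0.000) km/h.
Velocity relative to ground = (-57.602, -41.850) + (79.600, 0.000) = (21.998, -41.850) km/h.
Bearing = atan2(22.00, -41.85) = 152.27° clockwise from north.

152°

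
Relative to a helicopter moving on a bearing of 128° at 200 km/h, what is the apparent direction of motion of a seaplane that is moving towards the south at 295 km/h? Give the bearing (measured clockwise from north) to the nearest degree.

Taking east as x and north as y: seaplane velocity = (0.000, -295.000) km/h; helicopter velocity = (157.602, -123.132) km/h.
Velocity of seaplane relative to helicopter = (0.000, -295.000) − (157.602, -123.132) = (-157.602, -171.868) km/h.
Bearing = atan2(-157.60, -171.87) = 222.52° clockwise from north.

223°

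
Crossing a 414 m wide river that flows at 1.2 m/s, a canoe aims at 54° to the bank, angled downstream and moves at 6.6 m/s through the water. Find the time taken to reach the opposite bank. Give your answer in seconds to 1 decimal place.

77.5 s

The component of the canoe's velocity perpendicular to the bank is 6.6 × sin 54° = 5.340 m/s.
Only the cross-stream component determines the crossing time; the current contributes nothing perpendicular to the bank.
Time = 414 / 5.340 = 77.535 s.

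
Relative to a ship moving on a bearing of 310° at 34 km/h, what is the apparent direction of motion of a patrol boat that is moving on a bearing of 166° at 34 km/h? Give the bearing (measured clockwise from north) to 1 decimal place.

Taking east as x and north as y: patrol boat velocity = (8.225, -32.990) km/h; ship velocity = (-26.046, 21.855) km/h.
Velocity of patrol boat relative to ship = (8.225, -32.990) − (-26.046, 21.855) = (34.271, -54.845) km/h.
Bearing = atan2(34.27, -54.84) = 148.00° clockwise from north.

148.0°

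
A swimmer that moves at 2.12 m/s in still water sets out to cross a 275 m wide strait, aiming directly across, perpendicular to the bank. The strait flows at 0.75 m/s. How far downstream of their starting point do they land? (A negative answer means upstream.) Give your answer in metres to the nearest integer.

Perpendicular speed = 2.120 m/s; crossing time = 275 / 2.120 = 129.717 s.
Net downstream speed = 0.750 m/s.
Drift = 0.750 × 129.717 = 97.288 m (downstream).

97 m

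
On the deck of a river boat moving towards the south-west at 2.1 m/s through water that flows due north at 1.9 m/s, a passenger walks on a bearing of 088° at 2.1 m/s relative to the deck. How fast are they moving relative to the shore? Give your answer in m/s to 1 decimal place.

In east/north components (m/s): passenger relative to river boat = (2.099, 0.073); river boat relative to water = (-1.485, -1.485); water relative to ground = (0.000, 1.900).
Sum = (0.614, 0.488) m/s.
Speed = |(0.614, 0.488)| = 0.784 m/s.

0.8 m/s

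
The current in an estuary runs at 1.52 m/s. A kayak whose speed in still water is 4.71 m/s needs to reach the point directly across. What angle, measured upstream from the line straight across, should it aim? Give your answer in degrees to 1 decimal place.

18.8°

To cancel the current, the upstream component of the kayak's velocity must equal the flow: 4.71 sin θ = 1.52.
sin θ = 1.52 / 4.71 = 0.3227.
θ = arcsin(0.3227) = 18.827°.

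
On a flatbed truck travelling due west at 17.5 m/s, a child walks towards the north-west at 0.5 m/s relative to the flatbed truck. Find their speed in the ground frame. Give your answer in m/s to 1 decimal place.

17.9 m/s

Taking east as x and north as y: flatbed truck velocity = (-17.500, 0.000) m/s; child velocity relative to flatbed truck = (-0.354, 0.354) m/s.
Velocity relative to ground = (-17.500, 0.000) + (-0.354, 0.354) = (-17.854, 0.354) m/s.
Speed = |(-17.854, 0.354)| = 17.857 m/s.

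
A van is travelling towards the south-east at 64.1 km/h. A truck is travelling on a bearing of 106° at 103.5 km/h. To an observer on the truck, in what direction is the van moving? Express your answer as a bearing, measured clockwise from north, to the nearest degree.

Taking east as x and north as y: van velocity = (45.326, -45.326) km/h; truck velocity = (99.491, -28.528) km/h.
Velocity of van relative to truck = (45.326, -45.326) − (99.491, -28.528) = (-54.165, -16.797) km/h.
Bearing = atan2(-54.17, -16.80) = 252.77° clockwise from north.

253°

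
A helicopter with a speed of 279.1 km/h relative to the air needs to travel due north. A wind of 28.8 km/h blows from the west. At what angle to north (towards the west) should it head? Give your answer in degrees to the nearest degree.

6°

The wind pushes perpendicular to the desired track; the heading must have a component into the wind equal to 28.8 km/h: 279.1 sin θ = 28.8.
sin θ = 0.1032, so θ = 5.923°.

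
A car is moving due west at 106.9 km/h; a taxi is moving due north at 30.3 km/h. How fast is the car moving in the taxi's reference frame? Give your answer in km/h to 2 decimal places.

Taking east as x and north as y: car velocity = (-106.900, 0.000) km/h; taxi velocity = (0.000, 30.300) km/h.
Velocity of car relative to taxi = (-106.900, 0.000) − (0.000, 30.300) = (-106.900, -30.300) km/h.
Magnitude = |(-106.900, -30.300)| = 111.111 km/h.

111.11 km/h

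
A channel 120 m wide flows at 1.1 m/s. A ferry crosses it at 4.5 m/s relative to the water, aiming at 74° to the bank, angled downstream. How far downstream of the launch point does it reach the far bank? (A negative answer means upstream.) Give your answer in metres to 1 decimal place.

64.9 m

Perpendicular speed = 4.326 m/s; crossing time = 120 / 4.326 = 27.741 s.
Net downstream speed = 2.340 m/s.
Drift = 2.340 × 27.741 = 64.925 m (downstream).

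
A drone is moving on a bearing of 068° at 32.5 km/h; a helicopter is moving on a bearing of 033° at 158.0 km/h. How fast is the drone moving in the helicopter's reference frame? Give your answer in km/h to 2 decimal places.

Taking east as x and north as y: drone velocity = (30.133, 12.175) km/h; helicopter velocity = (86.053, 132.510) km/h.
Velocity of drone relative to helicopter = (30.133, 12.175) − (86.053, 132.510) = (-55.919, -120.335) km/h.
Magnitude = |(-55.919, -120.335)| = 132.693 km/h.

132.69 km/h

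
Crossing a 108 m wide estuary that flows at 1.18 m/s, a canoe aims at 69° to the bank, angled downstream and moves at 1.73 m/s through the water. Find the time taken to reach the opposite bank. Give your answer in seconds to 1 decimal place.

66.9 s

The component of the canoe's velocity perpendicular to the bank is 1.73 × sin 69° = 1.615 m/s.
Only the cross-stream component determines the crossing time; the current contributes nothing perpendicular to the bank.
Time = 108 / 1.615 = 66.869 s.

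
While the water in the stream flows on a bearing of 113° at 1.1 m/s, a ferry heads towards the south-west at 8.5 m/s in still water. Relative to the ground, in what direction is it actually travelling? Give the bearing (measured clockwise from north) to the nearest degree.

Taking east as x and north as y: velocity relative to the water = (-6.010, -6.010) m/s; the water relative to ground = (1.013, -0.430) m/s.
Velocity relative to ground = (-6.010, -6.010) + (1.013, -0.430) = (-4.998, -6.440) m/s.
Bearing = atan2(-5.00, -6.44) = 217.81° clockwise from north.

218°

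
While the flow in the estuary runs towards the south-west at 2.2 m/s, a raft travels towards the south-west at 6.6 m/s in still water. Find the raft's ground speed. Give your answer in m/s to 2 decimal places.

Taking east as x and north as y: velocity relative to the water = (-4.667, -4.667) m/s; the water relative to ground = (-1.556, -1.556) m/s.
Velocity relative to ground = (-4.667, -4.667) + (-1.556, -1.556) = (-6.223, -6.223) m/s.
Speed = |(-6.223, -6.223)| = 8.800 m/s.

8.80 m/s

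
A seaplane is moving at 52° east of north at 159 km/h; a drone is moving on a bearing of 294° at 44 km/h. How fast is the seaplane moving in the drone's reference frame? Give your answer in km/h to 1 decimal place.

183.8 km/h

Taking east as x and north as y: seaplane velocity = (125.294, 97.890) km/h; drone velocity = (-40.196, 17.896) km/h.
Velocity of seaplane relative to drone = (125.294, 97.890) − (-40.196, 17.896) = (165.490, 79.994) km/h.
Magnitude = |(165.490, 79.994)| = 183.809 km/h.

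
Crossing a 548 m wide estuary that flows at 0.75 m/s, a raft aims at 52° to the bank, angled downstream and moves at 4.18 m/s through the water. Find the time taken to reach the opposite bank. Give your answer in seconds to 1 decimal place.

166.4 s

The component of the raft's velocity perpendicular to the bank is 4.18 × sin 52° = 3.294 m/s.
The current is parallel to the bank, so it does not affect the crossing time.
Time = 548 / 3.294 = 166.369 s.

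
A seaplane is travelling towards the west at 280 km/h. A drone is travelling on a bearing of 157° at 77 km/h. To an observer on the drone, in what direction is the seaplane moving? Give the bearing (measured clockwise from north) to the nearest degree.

283°

Taking east as x and north as y: seaplane velocity = (-280.000, 0.000) km/h; drone velocity = (30.086, -70.879) km/h.
Velocity of seaplane relative to drone = (-280.000, 0.000) − (30.086, -70.879) = (-310.086, 70.879) km/h.
Bearing = atan2(-310.09, 70.88) = 282.88° clockwise from north.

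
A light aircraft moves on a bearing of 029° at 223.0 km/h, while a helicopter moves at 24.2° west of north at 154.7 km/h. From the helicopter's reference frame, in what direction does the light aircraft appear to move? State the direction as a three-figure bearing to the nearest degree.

073°

Taking east as x and north as y: light aircraft velocity = (108.113, 195.040) km/h; helicopter velocity = (-63.415, 141.105) km/h.
Velocity of light aircraft relative to helicopter = (108.113, 195.040) − (-63.415, 141.105) = (171.528, 53.935) km/h.
Bearing = atan2(171.53, 53.94) = 72.54° clockwise from north.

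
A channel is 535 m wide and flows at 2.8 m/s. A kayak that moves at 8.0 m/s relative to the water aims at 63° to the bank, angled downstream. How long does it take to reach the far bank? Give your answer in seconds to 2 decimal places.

The component of the kayak's velocity perpendicular to the bank is 8.0 × sin 63° = 7.128 m/s.
The flow acts along the bank and has no component across it.
Time = 535 / 7.128 = 75.056 s.

75.06 s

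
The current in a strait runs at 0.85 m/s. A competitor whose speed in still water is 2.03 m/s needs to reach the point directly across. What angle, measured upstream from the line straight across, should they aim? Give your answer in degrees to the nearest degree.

25°

To cancel the current, the upstream component of the competitor's velocity must equal the flow: 2.03 sin θ = 0.85.
sin θ = 0.85 / 2.03 = 0.4187.
θ = arcsin(0.4187) = 24.754°.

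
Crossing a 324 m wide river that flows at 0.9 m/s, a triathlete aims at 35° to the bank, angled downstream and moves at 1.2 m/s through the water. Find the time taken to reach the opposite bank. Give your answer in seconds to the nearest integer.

471 s

The component of the triathlete's velocity perpendicular to the bank is 1.2 × sin 35° = 0.688 m/s.
The current is parallel to the bank, so it does not affect the crossing time.
Time = 324 / 0.688 = 470.731 s.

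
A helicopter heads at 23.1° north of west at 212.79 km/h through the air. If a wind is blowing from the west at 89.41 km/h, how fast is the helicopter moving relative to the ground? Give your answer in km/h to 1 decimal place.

135.2 km/h

Taking east as x and north as y: velocity relative to the air = (-195.729, 83.485) km/h; the air relative to ground = (89.410, 0.000) km/h.
Velocity relative to ground = (-195.729, 83.485) + (89.410, 0.000) = (-106.319, 83.485) km/h.
Speed = |(-106.319, 83.485)| = 135.180 km/h.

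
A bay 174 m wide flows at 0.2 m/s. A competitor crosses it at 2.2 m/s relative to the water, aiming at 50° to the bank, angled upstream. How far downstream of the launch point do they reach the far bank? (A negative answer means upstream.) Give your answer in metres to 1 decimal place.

Perpendicular speed = 1.685 m/s; crossing time = 174 / 1.685 = 103.246 s.
Net downstream speed = -1.214 m/s.
Drift = -1.214 × 103.246 = -125.354 m (upstream).

-125.4 m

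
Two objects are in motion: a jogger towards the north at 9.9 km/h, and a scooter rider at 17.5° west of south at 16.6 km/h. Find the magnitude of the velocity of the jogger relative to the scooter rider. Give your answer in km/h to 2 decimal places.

26.21 km/h

Taking east as x and north as y: jogger velocity = (0.000, 9.900) km/h; scooter rider velocity = (-4.992, -15.832) km/h.
Velocity of jogger relative to scooter rider = (0.000, 9.900) − (-4.992, -15.832) = (4.992, 25.732) km/h.
Magnitude = |(4.992, 25.732)| = 26.211 km/h.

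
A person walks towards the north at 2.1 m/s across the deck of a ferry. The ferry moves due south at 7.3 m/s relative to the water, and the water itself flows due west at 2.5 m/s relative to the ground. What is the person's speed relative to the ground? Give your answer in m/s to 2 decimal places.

In east/north components (m/s): person relative to ferry = (0.000, 2.100); ferry relative to water = (0.000, -7.300); water relative to ground = (-2.500, 0.000).
Sum = (-2.500, -5.200) m/s.
Speed = |(-2.500, -5.200)| = 5.770 m/s.

5.77 m/s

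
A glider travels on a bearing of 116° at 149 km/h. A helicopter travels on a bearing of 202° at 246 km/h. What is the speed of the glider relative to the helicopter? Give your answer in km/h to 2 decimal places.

Taking east as x and north as y: glider velocity = (133.920, -65.317) km/h; helicopter velocity = (-92.153, -228.087) km/h.
Velocity of glider relative to helicopter = (133.920, -65.317) − (-92.153, -228.087) = (226.074, 162.770) km/h.
Magnitude = |(226.074, 162.770)| = 278.574 km/h.

278.57 km/h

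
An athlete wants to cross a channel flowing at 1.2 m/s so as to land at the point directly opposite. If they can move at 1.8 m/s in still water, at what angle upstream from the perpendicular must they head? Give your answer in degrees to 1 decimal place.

41.8°

To cancel the current, the upstream component of the athlete's velocity must equal the flow: 1.8 sin θ = 1.2.
sin θ = 1.2 / 1.8 = 0.6667.
θ = arcsin(0.6667) = 41.810°.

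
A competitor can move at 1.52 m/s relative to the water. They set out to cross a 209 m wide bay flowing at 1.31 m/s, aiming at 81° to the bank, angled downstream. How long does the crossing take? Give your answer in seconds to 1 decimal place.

The component of the competitor's velocity perpendicular to the bank is 1.52 × sin 81° = 1.501 m/s.
The flow acts along the bank and has no component across it.
Time = 209 / 1.501 = 139.214 s.

139.2 s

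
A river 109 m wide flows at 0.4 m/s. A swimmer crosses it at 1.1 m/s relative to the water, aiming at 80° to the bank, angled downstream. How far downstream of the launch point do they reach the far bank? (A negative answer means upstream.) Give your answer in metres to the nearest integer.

Perpendicular speed = 1.083 m/s; crossing time = 109 / 1.083 = 100.620 s.
Net downstream speed = 0.591 m/s.
Drift = 0.591 × 100.620 = 59.467 m (downstream).

59 m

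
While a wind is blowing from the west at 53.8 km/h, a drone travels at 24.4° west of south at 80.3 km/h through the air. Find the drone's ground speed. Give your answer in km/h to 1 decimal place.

76.0 km/h

Taking east as x and north as y: velocity relative to the air = (-33.172, -73.128) km/h; the air relative to ground = (53.800, 0.000) km/h.
Velocity relative to ground = (-33.172, -73.128) + (53.800, 0.000) = (20.628, -73.128) km/h.
Speed = |(20.628, -73.128)| = 75.982 km/h.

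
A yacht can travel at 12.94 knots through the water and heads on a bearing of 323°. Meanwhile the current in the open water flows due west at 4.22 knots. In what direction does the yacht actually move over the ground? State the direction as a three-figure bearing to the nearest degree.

311°

Taking east as x and north as y: velocity relative to the water = (-7.787, 10.334) knots; the water relative to ground = (-4.220, 0.000) knots.
Velocity relative to ground = (-7.787, 10.334) + (-4.220, 0.000) = (-12.007, 10.334) knots.
Bearing = atan2(-12.01, 10.33) = 310.72° clockwise from north.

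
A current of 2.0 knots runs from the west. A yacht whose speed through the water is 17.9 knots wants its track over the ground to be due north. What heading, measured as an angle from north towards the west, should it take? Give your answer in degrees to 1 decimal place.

6.4°

The current pushes perpendicular to the desired track; the heading must have a component into the current equal to 2.0 knots: 17.9 sin θ = 2.0.
sin θ = 0.1117, so θ = 6.415°.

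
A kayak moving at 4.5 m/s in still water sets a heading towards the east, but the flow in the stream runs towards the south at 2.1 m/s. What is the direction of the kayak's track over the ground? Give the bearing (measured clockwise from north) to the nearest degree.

115°

Taking east as x and north as y: velocity relative to the water = (4.500, 0.000) m/s; the water relative to ground = (0.000, -2.100) m/s.
Velocity relative to ground = (4.500, 0.000) + (0.000, -2.100) = (4.500, -2.100) m/s.
Bearing = atan2(4.50, -2.10) = 115.02° clockwise from north.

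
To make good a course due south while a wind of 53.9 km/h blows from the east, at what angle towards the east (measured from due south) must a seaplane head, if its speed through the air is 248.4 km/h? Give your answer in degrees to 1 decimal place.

The wind pushes perpendicular to the desired track; the heading must have a component into the wind equal to 53.9 km/h: 248.4 sin θ = 53.9.
sin θ = 0.2170, so θ = 12.532°.

12.5°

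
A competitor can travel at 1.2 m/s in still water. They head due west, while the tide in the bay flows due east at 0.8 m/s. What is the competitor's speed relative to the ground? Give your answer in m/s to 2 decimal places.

0.40 m/s

Taking east as x and north as y: velocity relative to the water = (-1.200, 0.000) m/s; the water relative to ground = (0.800, 0.000) m/s.
Velocity relative to ground = (-1.200, 0.000) + (0.800, 0.000) = (-0.400, 0.000) m/s.
Speed = |(-0.400, 0.000)| = 0.400 m/s.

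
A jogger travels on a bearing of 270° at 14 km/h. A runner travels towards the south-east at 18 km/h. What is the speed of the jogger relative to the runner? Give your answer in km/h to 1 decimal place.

29.6 km/h

Taking east as x and north as y: jogger velocity = (-14.000, 0.000) km/h; runner velocity = (12.728, -12.728) km/h.
Velocity of jogger relative to runner = (-14.000, 0.000) − (12.728, -12.728) = (-26.728, 12.728) km/h.
Magnitude = |(-26.728, 12.728)| = 29.604 km/h.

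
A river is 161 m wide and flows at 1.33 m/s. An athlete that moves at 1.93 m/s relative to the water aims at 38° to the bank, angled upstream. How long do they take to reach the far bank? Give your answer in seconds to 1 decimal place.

135.5 s

The component of the athlete's velocity perpendicular to the bank is 1.93 × sin 38° = 1.188 m/s.
Only the cross-stream component determines the crossing time; the current contributes nothing perpendicular to the bank.
Time = 161 / 1.188 = 135.496 s.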